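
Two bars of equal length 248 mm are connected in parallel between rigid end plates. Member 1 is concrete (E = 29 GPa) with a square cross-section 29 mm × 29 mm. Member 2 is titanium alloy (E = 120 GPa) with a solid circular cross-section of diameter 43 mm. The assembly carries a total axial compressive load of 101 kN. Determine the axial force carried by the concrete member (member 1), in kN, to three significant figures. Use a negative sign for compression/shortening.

A_1 = 841 mm².
A_2 = 1452 mm².
Equal strain + equilibrium ⇒ each member carries load in proportion to AE: A₁E₁ = 24390000 N, A₂E₂ = 174300000 N, ΣAE = 198700000 N.
F₁ = P·A₁E₁/ΣAE = -101000·24390000/198700000 = -12400 N.

-12.4 kN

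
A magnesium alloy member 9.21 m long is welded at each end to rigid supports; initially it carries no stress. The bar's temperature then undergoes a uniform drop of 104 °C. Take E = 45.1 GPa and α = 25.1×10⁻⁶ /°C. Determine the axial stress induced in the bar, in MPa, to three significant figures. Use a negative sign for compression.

118 MPa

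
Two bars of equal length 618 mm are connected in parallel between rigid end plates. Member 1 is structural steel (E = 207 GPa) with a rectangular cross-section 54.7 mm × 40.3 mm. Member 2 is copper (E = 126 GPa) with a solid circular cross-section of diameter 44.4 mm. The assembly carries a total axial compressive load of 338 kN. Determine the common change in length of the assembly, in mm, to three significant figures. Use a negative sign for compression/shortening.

A_1 = 2204 mm².
A_2 = 1548 mm².
Equal strain + equilibrium ⇒ each member carries load in proportion to AE: A₁E₁ = 456300000 N, A₂E₂ = 195100000 N, ΣAE = 651400000 N.
δ = PL/ΣAE = -338000·618/651400000 = -0.3207 mm.

-0.321 mm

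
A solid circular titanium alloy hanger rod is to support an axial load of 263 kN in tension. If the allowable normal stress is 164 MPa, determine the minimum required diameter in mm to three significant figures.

Required area A ≥ P/σ_allow = 263000/164 = 1604 mm².
For a solid circular section, d ≥ √(4A/π) = 45.19 mm.

45.2 mm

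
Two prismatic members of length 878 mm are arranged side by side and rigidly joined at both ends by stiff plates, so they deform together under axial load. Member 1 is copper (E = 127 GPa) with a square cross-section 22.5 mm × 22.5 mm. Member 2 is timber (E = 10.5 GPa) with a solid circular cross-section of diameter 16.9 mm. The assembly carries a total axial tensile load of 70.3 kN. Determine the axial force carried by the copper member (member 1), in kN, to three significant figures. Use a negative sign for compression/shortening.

67.8 kN

A_1 = 506.2 mm².
A_2 = 224.3 mm².
Equal strain + equilibrium ⇒ each member carries load in proportion to AE: A₁E₁ = 64290000 N, A₂E₂ = 2355000 N, ΣAE = 66650000 N.
F₁ = P·A₁E₁/ΣAE = 70300·64290000/66650000 = 67820 N.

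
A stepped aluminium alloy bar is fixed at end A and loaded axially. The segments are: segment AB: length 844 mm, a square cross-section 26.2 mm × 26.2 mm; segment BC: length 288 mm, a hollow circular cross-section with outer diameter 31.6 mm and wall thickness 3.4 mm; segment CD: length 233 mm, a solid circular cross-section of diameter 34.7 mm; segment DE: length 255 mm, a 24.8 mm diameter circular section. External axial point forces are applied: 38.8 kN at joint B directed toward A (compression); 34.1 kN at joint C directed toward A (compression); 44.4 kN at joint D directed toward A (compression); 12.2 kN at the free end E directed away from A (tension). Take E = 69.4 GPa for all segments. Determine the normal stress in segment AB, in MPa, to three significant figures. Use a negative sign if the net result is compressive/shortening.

-153 MPa

Internal axial forces (sectioning from the free end, tension +): N_DE = 12.2 kN, N_CD = -32.2 kN, N_BC = -66.3 kN, N_AB = -105.1 kN.
A_AB = 686.4 mm².
σ_AB = N_AB/A_AB = -105100/686.4 = -153.1 MPa.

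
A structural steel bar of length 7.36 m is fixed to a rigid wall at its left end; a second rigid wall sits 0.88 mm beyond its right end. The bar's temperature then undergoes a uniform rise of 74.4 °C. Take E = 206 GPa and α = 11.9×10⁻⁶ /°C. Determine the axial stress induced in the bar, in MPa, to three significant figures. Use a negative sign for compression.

Free thermal expansion αLΔT = 11.9e-6 · 7360 · 74.4 = 6.516 mm.
The walls engage after the gap closes; constrained expansion = 6.516 − 0.88 = 5.636 mm.
The walls impose strain ε = −(5.636)/7360 = -7.6579e-04; σ = Eε = 206000 · -7.6579e-04 = -157.8 MPa.

-158 MPa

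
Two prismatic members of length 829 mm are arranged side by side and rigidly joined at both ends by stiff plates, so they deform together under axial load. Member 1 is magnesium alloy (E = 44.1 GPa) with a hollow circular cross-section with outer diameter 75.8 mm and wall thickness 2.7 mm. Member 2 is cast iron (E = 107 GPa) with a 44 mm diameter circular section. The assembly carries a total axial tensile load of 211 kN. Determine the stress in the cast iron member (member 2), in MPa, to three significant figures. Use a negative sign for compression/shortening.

119 MPa

A_1 = 620.1 mm².
A_2 = 1521 mm².
Equal strain + equilibrium ⇒ each member carries load in proportion to AE: A₁E₁ = 27340000 N, A₂E₂ = 162700000 N, ΣAE = 190000000 N.
σ₂ = P·E₂/ΣAE = 211000·107000/190000000 = 118.8 MPa.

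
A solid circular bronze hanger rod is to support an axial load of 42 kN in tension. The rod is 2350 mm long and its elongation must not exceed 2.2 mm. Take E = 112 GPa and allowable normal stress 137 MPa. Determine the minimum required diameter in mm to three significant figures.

22.6 mm

Required area A ≥ P/σ_allow = 42000/137 = 306.6 mm².
For a solid circular section, d ≥ √(4A/π) = 19.76 mm.
Elongation limit: A ≥ PL/(Eδ_allow) = 42000·2350/(112000·2.2) = 400.6 mm² ⇒ d ≥ 22.58 mm.
The elongation limit governs.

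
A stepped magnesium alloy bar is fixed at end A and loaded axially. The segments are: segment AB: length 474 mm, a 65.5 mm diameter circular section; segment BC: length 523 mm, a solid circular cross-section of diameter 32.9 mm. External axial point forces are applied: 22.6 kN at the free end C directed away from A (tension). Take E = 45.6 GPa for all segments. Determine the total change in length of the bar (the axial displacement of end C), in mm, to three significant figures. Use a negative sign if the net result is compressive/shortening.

0.375 mm

Internal axial forces (sectioning from the free end, tension +): N_BC = 22.6 kN, N_AB = 22.6 kN.
A_AB = 3370 mm².
A_BC = 850.1 mm².
δ_AB = 22600·474/(3370·45600) = 0.06972 mm
δ_BC = 22600·523/(850.1·45600) = 0.3049 mm
δ = Σδ_i = 0.3746 mm.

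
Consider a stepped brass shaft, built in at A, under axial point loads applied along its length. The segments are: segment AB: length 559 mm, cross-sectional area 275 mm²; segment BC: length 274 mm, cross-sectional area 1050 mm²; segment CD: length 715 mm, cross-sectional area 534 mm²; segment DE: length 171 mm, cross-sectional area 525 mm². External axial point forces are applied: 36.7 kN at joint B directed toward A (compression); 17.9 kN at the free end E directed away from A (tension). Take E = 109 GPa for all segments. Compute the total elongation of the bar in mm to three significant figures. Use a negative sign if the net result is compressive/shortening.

-0.0344 mm

Internal axial forces (sectioning from the free end, tension +): N_DE = 17.9 kN, N_CD = 17.9 kN, N_BC = 17.9 kN, N_AB = -18.8 kN.
δ_AB = -18800·559/(275·109000) = -0.3506 mm
δ_BC = 17900·274/(1050·109000) = 0.04285 mm
δ_CD = 17900·715/(534·109000) = 0.2199 mm
δ_DE = 17900·171/(525·109000) = 0.05349 mm
δ = Σδ_i = -0.03437 mm.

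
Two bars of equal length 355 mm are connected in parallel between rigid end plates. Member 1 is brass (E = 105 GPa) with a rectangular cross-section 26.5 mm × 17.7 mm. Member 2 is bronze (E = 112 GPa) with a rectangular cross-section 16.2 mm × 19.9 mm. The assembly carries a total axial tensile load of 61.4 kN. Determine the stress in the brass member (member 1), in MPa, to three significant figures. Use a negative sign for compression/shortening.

A_1 = 469 mm².
A_2 = 322.4 mm².
Equal strain + equilibrium ⇒ each member carries load in proportion to AE: A₁E₁ = 49250000 N, A₂E₂ = 36110000 N, ΣAE = 85360000 N.
σ₁ = P·E₁/ΣAE = 61400·105000/85360000 = 75.53 MPa.

75.5 MPa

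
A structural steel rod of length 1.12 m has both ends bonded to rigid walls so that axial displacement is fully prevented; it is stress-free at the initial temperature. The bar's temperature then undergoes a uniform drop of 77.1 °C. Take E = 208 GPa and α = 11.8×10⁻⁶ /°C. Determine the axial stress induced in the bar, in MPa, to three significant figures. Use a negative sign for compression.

189 MPa

Free thermal expansion αLΔT = 11.8e-6 · 1120 · -77.1 = -1.019 mm.
The walls impose strain ε = −(-1.019)/1120 = 9.0978e-04; σ = Eε = 208000 · 9.0978e-04 = 189.2 MPa.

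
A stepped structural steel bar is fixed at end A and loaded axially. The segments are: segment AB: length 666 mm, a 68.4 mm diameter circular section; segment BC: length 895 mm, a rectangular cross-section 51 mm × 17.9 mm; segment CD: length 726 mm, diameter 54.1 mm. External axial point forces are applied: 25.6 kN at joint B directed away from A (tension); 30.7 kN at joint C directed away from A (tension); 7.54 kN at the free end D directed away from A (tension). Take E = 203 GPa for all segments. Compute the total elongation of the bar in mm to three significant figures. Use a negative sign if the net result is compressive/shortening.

0.253 mm

Internal axial forces (sectioning from the free end, tension +): N_CD = 7.54 kN, N_BC = 38.24 kN, N_AB = 63.84 kN.
A_AB = 3675 mm².
A_BC = 912.9 mm².
A_CD = 2299 mm².
δ_AB = 63840·666/(3675·203000) = 0.057 mm
δ_BC = 38240·895/(912.9·203000) = 0.1847 mm
δ_CD = 7540·726/(2299·203000) = 0.01173 mm
δ = Σδ_i = 0.2534 mm.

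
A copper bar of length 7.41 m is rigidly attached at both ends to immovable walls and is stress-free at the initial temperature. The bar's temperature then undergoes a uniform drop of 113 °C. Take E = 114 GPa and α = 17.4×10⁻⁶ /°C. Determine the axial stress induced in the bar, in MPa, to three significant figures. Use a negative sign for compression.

224 MPa

Free thermal expansion αLΔT = 17.4e-6 · 7410 · -113 = -14.57 mm.
The walls impose strain ε = −(-14.57)/7410 = 1.9662e-03; σ = Eε = 114000 · 1.9662e-03 = 224.1 MPa.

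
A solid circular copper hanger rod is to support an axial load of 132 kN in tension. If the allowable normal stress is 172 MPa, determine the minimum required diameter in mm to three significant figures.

Required area A ≥ P/σ_allow = 132000/172 = 767.4 mm².
For a solid circular section, d ≥ √(4A/π) = 31.26 mm.

31.3 mm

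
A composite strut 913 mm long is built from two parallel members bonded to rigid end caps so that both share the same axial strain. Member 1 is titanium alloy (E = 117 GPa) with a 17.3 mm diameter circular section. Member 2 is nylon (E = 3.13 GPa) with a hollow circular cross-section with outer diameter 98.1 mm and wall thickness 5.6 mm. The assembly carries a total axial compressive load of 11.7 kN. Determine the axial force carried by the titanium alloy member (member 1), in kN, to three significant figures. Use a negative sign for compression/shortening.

A_1 = 235.1 mm².
A_2 = 1627 mm².
Equal strain + equilibrium ⇒ each member carries load in proportion to AE: A₁E₁ = 27500000 N, A₂E₂ = 5094000 N, ΣAE = 32600000 N.
F₁ = P·A₁E₁/ΣAE = -11700·27500000/32600000 = -9872 N.

-9.87 kN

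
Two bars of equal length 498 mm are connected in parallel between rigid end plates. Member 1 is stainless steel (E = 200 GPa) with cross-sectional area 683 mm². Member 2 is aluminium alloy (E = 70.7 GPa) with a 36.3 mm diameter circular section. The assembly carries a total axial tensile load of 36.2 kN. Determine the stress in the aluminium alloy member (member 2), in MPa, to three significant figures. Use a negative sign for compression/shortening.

12.2 MPa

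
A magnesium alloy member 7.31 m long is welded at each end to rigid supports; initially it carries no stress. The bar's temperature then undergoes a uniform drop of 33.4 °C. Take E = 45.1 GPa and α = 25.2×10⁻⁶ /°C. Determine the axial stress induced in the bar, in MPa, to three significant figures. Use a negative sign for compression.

Free thermal expansion αLΔT = 25.2e-6 · 7310 · -33.4 = -6.153 mm.
The walls impose strain ε = −(-6.153)/7310 = 8.4168e-04; σ = Eε = 45100 · 8.4168e-04 = 37.96 MPa.

38.0 MPa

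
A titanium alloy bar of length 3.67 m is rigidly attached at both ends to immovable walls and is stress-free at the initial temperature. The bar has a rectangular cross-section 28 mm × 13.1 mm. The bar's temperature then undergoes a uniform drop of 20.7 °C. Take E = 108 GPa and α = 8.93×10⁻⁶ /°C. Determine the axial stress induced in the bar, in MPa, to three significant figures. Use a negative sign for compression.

Free thermal expansion αLΔT = 8.93e-6 · 3670 · -20.7 = -0.6784 mm.
The walls impose strain ε = −(-0.6784)/3670 = 1.8485e-04; σ = Eε = 108000 · 1.8485e-04 = 19.96 MPa.

20.0 MPa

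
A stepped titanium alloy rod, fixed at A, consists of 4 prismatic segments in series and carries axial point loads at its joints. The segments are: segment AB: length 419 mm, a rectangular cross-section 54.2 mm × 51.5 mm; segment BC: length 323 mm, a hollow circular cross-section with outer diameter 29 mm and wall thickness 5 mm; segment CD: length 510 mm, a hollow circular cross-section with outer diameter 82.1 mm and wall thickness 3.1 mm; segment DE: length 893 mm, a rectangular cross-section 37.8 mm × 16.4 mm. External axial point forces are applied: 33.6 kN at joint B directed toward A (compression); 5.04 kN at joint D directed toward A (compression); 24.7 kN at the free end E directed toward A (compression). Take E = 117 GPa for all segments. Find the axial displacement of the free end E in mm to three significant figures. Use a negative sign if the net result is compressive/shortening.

Internal axial forces (sectioning from the free end, tension +): N_DE = -24.7 kN, N_CD = -29.74 kN, N_BC = -29.74 kN, N_AB = -63.34 kN.
A_AB = 2791 mm².
A_BC = 377 mm².
A_CD = 769.4 mm².
A_DE = 619.9 mm².
δ_AB = -63340·419/(2791·117000) = -0.08126 mm
δ_BC = -29740·323/(377·117000) = -0.2178 mm
δ_CD = -29740·510/(769.4·117000) = -0.1685 mm
δ_DE = -24700·893/(619.9·117000) = -0.3041 mm
δ = Σδ_i = -0.7717 mm.

-0.772 mm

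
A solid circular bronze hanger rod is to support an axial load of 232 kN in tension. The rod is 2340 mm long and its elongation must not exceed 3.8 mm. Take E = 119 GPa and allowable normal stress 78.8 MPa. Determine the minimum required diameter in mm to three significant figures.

61.2 mm

Required area A ≥ P/σ_allow = 232000/78.8 = 2944 mm².
For a solid circular section, d ≥ √(4A/π) = 61.23 mm.
Elongation limit: A ≥ PL/(Eδ_allow) = 232000·2340/(119000·3.8) = 1201 mm² ⇒ d ≥ 39.1 mm.
The stress limit governs.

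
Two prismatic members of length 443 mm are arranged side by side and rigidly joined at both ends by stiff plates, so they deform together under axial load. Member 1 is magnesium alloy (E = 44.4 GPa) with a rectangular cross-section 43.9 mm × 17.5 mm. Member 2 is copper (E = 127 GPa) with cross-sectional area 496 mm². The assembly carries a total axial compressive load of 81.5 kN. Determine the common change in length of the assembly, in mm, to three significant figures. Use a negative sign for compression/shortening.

A_1 = 768.2 mm².
Equal strain + equilibrium ⇒ each member carries load in proportion to AE: A₁E₁ = 34110000 N, A₂E₂ = 62990000 N, ΣAE = 97100000 N.
δ = PL/ΣAE = -81500·443/97100000 = -0.3718 mm.

-0.372 mm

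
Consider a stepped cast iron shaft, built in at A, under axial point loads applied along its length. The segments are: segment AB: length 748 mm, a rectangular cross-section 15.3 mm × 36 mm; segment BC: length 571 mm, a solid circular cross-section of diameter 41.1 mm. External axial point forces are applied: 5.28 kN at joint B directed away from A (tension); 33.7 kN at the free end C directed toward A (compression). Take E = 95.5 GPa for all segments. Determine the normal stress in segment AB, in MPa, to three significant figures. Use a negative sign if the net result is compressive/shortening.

-51.6 MPa

Internal axial forces (sectioning from the free end, tension +): N_BC = -33.7 kN, N_AB = -28.42 kN.
A_AB = 550.8 mm².
σ_AB = N_AB/A_AB = -28420/550.8 = -51.6 MPa.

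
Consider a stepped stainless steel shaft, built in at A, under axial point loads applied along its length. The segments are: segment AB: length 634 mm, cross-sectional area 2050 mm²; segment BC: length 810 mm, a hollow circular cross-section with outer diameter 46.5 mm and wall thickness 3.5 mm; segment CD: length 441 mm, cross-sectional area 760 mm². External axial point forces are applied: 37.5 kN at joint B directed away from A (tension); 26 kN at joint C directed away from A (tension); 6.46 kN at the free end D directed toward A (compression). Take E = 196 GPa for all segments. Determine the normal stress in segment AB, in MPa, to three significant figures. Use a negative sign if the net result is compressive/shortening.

Internal axial forces (sectioning from the free end, tension +): N_CD = -6.46 kN, N_BC = 19.54 kN, N_AB = 57.04 kN.
σ_AB = N_AB/A_AB = 57040/2050 = 27.82 MPa.

27.8 MPa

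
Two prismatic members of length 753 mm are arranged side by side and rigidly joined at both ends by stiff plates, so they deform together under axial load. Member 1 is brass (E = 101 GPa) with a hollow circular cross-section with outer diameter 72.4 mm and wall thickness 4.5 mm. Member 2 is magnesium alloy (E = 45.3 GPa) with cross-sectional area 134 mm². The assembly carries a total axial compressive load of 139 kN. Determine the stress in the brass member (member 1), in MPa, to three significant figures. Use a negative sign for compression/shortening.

A_1 = 959.9 mm².
Equal strain + equilibrium ⇒ each member carries load in proportion to AE: A₁E₁ = 96950000 N, A₂E₂ = 6070000 N, ΣAE = 103000000 N.
σ₁ = P·E₁/ΣAE = -139000·101000/103000000 = -136.3 MPa.

-136 MPa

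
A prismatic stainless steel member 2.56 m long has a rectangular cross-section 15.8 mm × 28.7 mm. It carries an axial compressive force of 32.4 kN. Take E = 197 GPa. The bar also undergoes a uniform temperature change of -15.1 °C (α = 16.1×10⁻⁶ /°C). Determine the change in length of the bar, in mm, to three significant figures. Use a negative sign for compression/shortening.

-1.55 mm

A = 453.5 mm².
δ_mech = NL/(AE) = -32400·2560/(453.5·197000) = -0.9285 mm.
δ_thermal = αLΔT = 16.1e-6·2560·-15.1 = -0.6224 mm.
δ = δ_mech + δ_thermal = -1.551 mm.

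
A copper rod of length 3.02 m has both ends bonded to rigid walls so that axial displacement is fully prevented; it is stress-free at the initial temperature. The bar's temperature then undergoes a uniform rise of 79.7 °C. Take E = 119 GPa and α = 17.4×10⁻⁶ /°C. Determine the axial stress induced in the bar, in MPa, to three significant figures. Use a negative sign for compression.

-165 MPa

Free thermal expansion αLΔT = 17.4e-6 · 3020 · 79.7 = 4.188 mm.
The walls impose strain ε = −(4.188)/3020 = -1.3868e-03; σ = Eε = 119000 · -1.3868e-03 = -165 MPa.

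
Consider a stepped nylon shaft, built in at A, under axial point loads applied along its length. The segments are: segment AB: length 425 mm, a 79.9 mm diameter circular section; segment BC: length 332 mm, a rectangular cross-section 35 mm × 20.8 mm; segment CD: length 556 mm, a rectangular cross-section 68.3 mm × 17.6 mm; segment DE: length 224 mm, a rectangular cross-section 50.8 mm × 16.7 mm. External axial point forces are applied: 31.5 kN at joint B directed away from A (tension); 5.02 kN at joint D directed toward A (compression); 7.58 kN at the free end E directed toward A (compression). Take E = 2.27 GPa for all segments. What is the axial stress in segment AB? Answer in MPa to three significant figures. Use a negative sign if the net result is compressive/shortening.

Internal axial forces (sectioning from the free end, tension +): N_DE = -7.58 kN, N_CD = -12.6 kN, N_BC = -12.6 kN, N_AB = 18.9 kN.
A_AB = 5014 mm².
σ_AB = N_AB/A_AB = 18900/5014 = 3.769 MPa.

3.77 MPa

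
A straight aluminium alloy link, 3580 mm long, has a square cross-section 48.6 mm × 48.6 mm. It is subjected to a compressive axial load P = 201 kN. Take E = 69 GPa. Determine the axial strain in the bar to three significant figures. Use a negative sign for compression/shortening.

A = 2362 mm².
σ = N/A = -85.1 MPa; ε = σ/E = -85.1/69000 = -1.233e-03.

-0.00123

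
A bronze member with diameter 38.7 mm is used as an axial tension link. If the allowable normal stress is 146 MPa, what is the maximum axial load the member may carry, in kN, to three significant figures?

A = 1176 mm².
P_max = σ_allow · A = 146 · 1176 = 171700 N = 171.7 kN.

172 kN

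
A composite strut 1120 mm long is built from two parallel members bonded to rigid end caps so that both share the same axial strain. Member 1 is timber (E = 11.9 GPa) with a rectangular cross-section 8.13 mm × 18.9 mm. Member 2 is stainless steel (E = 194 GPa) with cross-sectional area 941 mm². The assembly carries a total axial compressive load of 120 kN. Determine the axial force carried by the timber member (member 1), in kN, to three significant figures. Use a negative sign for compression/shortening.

-1.19 kN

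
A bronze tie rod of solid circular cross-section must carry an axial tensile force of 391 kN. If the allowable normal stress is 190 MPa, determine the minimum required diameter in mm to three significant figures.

51.2 mm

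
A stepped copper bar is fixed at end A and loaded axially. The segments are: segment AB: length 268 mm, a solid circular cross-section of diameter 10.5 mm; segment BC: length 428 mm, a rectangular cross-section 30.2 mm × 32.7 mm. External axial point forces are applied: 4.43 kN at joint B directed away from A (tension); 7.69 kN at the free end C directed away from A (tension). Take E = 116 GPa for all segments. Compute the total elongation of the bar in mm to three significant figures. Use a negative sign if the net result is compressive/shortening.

0.352 mm

Internal axial forces (sectioning from the free end, tension +): N_BC = 7.69 kN, N_AB = 12.12 kN.
A_AB = 86.59 mm².
A_BC = 987.5 mm².
δ_AB = 12120·268/(86.59·116000) = 0.3234 mm
δ_BC = 7690·428/(987.5·116000) = 0.02873 mm
δ = Σδ_i = 0.3521 mm.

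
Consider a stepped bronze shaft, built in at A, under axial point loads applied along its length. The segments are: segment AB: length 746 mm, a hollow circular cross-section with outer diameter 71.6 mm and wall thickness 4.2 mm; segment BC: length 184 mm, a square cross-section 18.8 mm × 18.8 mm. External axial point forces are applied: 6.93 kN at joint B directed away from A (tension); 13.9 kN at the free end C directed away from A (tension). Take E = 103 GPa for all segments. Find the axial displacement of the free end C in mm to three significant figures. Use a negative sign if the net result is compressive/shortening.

0.240 mm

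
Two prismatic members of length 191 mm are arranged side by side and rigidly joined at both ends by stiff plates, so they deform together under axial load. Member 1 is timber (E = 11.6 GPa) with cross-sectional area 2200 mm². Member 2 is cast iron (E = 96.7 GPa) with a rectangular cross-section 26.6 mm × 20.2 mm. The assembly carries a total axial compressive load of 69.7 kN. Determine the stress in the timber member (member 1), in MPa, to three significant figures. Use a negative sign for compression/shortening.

A_2 = 537.3 mm².
Equal strain + equilibrium ⇒ each member carries load in proportion to AE: A₁E₁ = 25520000 N, A₂E₂ = 51960000 N, ΣAE = 77480000 N.
σ₁ = P·E₁/ΣAE = -69700·11600/77480000 = -10.44 MPa.

-10.4 MPa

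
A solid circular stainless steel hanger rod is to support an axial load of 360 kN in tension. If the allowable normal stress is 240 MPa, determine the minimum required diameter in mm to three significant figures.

Required area A ≥ P/σ_allow = 360000/240 = 1500 mm².
For a solid circular section, d ≥ √(4A/π) = 43.7 mm.

43.7 mm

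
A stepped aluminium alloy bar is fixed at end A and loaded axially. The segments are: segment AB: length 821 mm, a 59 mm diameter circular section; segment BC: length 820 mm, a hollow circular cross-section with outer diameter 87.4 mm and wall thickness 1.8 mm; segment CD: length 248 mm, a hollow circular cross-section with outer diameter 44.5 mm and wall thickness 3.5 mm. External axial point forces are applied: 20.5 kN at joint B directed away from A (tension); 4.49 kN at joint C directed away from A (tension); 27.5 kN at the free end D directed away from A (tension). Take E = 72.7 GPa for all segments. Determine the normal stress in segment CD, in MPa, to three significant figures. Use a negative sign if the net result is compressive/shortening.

61.0 MPa

Internal axial forces (sectioning from the free end, tension +): N_CD = 27.5 kN, N_BC = 31.99 kN, N_AB = 52.49 kN.
A_CD = 450.8 mm².
σ_CD = N_CD/A_CD = 27500/450.8 = 61 MPa.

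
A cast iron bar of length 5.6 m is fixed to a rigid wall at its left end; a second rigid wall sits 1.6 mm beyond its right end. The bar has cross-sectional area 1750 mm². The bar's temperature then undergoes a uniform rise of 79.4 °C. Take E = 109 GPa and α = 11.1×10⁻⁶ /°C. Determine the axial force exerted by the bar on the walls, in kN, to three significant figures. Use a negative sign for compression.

-114 kN

Free thermal expansion αLΔT = 11.1e-6 · 5600 · 79.4 = 4.936 mm.
The walls engage after the gap closes; constrained expansion = 4.936 − 1.6 = 3.336 mm.
The walls impose strain ε = −(3.336)/5600 = -5.9563e-04; σ = Eε = 109000 · -5.9563e-04 = -64.92 MPa.
Wall reaction R = σ·A = -64.92·1750 = -113600 N = -113.6 kN.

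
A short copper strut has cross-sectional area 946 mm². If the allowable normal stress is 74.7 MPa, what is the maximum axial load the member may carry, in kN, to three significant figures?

P_max = σ_allow · A = 74.7 · 946 = 70670 N = 70.67 kN.

70.7 kN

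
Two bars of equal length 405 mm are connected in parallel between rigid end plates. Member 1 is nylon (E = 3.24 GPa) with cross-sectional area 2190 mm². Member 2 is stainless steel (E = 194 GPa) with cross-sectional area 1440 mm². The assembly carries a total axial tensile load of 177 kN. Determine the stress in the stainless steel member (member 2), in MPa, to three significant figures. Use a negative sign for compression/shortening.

120 MPa

Equal strain + equilibrium ⇒ each member carries load in proportion to AE: A₁E₁ = 7096000 N, A₂E₂ = 279400000 N, ΣAE = 286500000 N.
σ₂ = P·E₂/ΣAE = 177000·194000/286500000 = 119.9 MPa.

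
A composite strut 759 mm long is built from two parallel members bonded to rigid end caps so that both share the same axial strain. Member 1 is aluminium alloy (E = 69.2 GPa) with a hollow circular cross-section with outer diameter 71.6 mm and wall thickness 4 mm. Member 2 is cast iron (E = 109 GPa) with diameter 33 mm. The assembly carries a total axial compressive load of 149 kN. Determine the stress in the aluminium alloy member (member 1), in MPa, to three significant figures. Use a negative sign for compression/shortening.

A_1 = 849.5 mm².
A_2 = 855.3 mm².
Equal strain + equilibrium ⇒ each member carries load in proportion to AE: A₁E₁ = 58780000 N, A₂E₂ = 93230000 N, ΣAE = 152000000 N.
σ₁ = P·E₁/ΣAE = -149000·69200/152000000 = -67.83 MPa.

-67.8 MPa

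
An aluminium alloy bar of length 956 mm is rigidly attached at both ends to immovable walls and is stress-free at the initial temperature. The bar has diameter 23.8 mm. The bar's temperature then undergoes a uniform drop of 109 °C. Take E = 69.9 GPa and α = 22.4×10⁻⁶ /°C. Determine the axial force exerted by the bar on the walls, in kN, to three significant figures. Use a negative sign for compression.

Free thermal expansion αLΔT = 22.4e-6 · 956 · -109 = -2.334 mm.
The walls impose strain ε = −(-2.334)/956 = 2.4416e-03; σ = Eε = 69900 · 2.4416e-03 = 170.7 MPa.
Wall reaction R = σ·A = 170.7·444.9 = 75930 N = 75.93 kN.

75.9 kN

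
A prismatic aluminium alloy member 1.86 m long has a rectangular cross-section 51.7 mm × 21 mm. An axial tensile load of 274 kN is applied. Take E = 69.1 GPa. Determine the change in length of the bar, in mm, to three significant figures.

6.79 mm

A = 1086 mm².
δ_mech = NL/(AE) = 274000·1860/(1086·69100) = 6.793 mm.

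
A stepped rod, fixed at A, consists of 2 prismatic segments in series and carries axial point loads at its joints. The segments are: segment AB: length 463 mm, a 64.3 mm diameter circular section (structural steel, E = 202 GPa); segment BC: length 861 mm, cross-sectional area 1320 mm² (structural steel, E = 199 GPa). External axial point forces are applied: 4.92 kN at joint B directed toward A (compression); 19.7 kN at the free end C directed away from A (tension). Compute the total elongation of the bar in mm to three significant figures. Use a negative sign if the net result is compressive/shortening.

Internal axial forces (sectioning from the free end, tension +): N_BC = 19.7 kN, N_AB = 14.78 kN.
A_AB = 3247 mm².
δ_AB = 14780·463/(3247·202000) = 0.01043 mm
δ_BC = 19700·861/(1320·199000) = 0.06457 mm
δ = Σδ_i = 0.075 mm.

0.0750 mm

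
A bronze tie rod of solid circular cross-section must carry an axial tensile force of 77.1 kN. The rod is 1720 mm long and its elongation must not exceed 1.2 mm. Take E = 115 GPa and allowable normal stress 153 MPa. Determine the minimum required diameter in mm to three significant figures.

Required area A ≥ P/σ_allow = 77100/153 = 503.9 mm².
For a solid circular section, d ≥ √(4A/π) = 25.33 mm.
Elongation limit: A ≥ PL/(Eδ_allow) = 77100·1720/(115000·1.2) = 961 mm² ⇒ d ≥ 34.98 mm.
The elongation limit governs.

35.0 mm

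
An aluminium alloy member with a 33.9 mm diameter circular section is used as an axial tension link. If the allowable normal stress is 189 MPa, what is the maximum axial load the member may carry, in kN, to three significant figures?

171 kN

A = 902.6 mm².
P_max = σ_allow · A = 189 · 902.6 = 170600 N = 170.6 kN.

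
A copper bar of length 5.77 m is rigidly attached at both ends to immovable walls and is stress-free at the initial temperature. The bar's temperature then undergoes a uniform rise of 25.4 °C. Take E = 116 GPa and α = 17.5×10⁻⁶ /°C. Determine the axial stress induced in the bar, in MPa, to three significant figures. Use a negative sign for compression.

Free thermal expansion αLΔT = 17.5e-6 · 5770 · 25.4 = 2.565 mm.
The walls impose strain ε = −(2.565)/5770 = -4.4450e-04; σ = Eε = 116000 · -4.4450e-04 = -51.56 MPa.

-51.6 MPa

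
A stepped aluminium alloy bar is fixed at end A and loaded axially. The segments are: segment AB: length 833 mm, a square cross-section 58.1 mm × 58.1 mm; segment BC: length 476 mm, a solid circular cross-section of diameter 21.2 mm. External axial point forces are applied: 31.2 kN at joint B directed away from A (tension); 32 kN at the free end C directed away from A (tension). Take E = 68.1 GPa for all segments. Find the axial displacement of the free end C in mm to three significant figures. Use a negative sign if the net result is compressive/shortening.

Internal axial forces (sectioning from the free end, tension +): N_BC = 32 kN, N_AB = 63.2 kN.
A_AB = 3376 mm².
A_BC = 353 mm².
δ_AB = 63200·833/(3376·68100) = 0.229 mm
δ_BC = 32000·476/(353·68100) = 0.6336 mm
δ = Σδ_i = 0.8627 mm.

0.863 mm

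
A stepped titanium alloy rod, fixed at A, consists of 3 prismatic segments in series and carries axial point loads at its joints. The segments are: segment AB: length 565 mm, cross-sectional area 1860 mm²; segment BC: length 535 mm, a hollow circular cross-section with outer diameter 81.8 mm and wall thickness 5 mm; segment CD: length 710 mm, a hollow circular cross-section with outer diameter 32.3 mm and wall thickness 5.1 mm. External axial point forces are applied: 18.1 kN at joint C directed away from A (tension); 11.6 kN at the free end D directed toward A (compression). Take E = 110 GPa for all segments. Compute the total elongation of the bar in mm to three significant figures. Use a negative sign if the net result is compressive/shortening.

-0.128 mm

Internal axial forces (sectioning from the free end, tension +): N_CD = -11.6 kN, N_BC = 6.5 kN, N_AB = 6.5 kN.
A_BC = 1206 mm².
A_CD = 435.8 mm².
δ_AB = 6500·565/(1860·110000) = 0.01795 mm
δ_BC = 6500·535/(1206·110000) = 0.02621 mm
δ_CD = -11600·710/(435.8·110000) = -0.1718 mm
δ = Σδ_i = -0.1276 mm.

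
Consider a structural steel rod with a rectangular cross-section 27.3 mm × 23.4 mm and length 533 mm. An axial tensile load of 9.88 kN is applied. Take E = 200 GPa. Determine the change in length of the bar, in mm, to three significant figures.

0.0412 mm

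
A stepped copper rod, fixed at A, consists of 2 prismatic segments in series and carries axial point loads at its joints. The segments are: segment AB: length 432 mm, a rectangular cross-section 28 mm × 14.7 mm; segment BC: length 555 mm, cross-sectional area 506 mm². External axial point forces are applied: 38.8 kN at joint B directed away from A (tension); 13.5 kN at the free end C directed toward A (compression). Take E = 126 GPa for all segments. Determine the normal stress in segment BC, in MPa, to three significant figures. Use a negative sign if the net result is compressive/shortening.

-26.7 MPa

Internal axial forces (sectioning from the free end, tension +): N_BC = -13.5 kN, N_AB = 25.3 kN.
σ_BC = N_BC/A_BC = -13500/506 = -26.68 MPa.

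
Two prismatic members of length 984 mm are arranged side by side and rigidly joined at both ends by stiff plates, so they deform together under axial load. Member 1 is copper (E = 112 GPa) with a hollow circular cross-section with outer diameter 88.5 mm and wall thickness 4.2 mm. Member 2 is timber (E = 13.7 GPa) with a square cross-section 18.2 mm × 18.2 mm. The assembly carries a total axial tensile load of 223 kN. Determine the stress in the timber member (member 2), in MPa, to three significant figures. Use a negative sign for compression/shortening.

23.7 MPa

A_1 = 1112 mm².
A_2 = 331.2 mm².
Equal strain + equilibrium ⇒ each member carries load in proportion to AE: A₁E₁ = 124600000 N, A₂E₂ = 4538000 N, ΣAE = 129100000 N.
σ₂ = P·E₂/ΣAE = 223000·13700/129100000 = 23.66 MPa.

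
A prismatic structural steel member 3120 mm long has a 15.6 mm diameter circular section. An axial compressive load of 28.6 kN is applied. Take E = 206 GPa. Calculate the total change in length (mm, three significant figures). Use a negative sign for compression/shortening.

A = 191.1 mm².
δ_mech = NL/(AE) = -28600·3120/(191.1·206000) = -2.266 mm.

-2.27 mm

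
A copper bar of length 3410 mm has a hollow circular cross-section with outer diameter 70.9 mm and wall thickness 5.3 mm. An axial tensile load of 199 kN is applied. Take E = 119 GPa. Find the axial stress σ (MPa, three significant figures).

A = 1092 mm².
σ = N/A = 199000/1092 = 182.2 MPa.

182 MPa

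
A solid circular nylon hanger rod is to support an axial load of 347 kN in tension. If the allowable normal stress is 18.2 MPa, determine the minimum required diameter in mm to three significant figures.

Required area A ≥ P/σ_allow = 347000/18.2 = 19070 mm².
For a solid circular section, d ≥ √(4A/π) = 155.8 mm.

156 mm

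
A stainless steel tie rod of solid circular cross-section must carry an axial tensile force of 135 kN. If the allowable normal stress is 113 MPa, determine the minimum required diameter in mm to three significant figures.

39.0 mm

Required area A ≥ P/σ_allow = 135000/113 = 1195 mm².
For a solid circular section, d ≥ √(4A/π) = 39 mm.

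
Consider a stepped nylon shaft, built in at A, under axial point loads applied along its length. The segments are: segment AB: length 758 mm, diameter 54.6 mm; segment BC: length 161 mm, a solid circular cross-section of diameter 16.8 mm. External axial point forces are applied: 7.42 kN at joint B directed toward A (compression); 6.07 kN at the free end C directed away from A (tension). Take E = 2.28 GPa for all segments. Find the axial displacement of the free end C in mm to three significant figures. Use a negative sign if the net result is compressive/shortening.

1.74 mm

Internal axial forces (sectioning from the free end, tension +): N_BC = 6.07 kN, N_AB = -1.35 kN.
A_AB = 2341 mm².
A_BC = 221.7 mm².
δ_AB = -1350·758/(2341·2280) = -0.1917 mm
δ_BC = 6070·161/(221.7·2280) = 1.934 mm
δ = Σδ_i = 1.742 mm.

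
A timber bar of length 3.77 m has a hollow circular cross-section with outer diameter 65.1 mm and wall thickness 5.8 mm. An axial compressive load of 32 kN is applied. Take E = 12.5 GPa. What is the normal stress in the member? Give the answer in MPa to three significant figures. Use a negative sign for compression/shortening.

A = 1081 mm².
σ = N/A = -32000/1081 = -29.62 MPa.

-29.6 MPa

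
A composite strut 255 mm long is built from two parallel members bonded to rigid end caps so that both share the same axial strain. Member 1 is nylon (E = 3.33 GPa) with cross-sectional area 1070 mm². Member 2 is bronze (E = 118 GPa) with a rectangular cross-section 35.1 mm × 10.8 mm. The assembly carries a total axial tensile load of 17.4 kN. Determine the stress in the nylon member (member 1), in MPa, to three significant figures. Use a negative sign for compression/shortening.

A_2 = 379.1 mm².
Equal strain + equilibrium ⇒ each member carries load in proportion to AE: A₁E₁ = 3563000 N, A₂E₂ = 44730000 N, ΣAE = 48290000 N.
σ₁ = P·E₁/ΣAE = 17400·3330/48290000 = 1.2 MPa.

1.20 MPa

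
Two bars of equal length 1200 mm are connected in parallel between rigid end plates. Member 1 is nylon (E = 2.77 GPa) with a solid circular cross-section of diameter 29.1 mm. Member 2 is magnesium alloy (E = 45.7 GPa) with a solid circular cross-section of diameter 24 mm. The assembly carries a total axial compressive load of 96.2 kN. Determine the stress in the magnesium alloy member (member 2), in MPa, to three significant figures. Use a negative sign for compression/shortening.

A_1 = 665.1 mm².
A_2 = 452.4 mm².
Equal strain + equilibrium ⇒ each member carries load in proportion to AE: A₁E₁ = 1842000 N, A₂E₂ = 20670000 N, ΣAE = 22520000 N.
σ₂ = P·E₂/ΣAE = -96200·45700/22520000 = -195.2 MPa.

-195 MPa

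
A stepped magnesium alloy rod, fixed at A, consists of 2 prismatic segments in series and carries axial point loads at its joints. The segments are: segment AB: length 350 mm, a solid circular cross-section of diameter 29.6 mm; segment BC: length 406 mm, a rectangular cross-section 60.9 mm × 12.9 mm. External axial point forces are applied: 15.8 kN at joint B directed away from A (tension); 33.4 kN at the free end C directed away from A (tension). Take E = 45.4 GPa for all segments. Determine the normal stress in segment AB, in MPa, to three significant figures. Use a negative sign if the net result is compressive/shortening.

Internal axial forces (sectioning from the free end, tension +): N_BC = 33.4 kN, N_AB = 49.2 kN.
A_AB = 688.1 mm².
σ_AB = N_AB/A_AB = 49200/688.1 = 71.5 MPa.

71.5 MPa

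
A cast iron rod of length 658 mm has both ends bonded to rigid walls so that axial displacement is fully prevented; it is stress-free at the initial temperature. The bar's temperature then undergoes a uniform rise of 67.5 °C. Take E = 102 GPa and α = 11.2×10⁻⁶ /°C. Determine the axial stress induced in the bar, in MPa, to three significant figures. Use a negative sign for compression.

Free thermal expansion αLΔT = 11.2e-6 · 658 · 67.5 = 0.4974 mm.
The walls impose strain ε = −(0.4974)/658 = -7.5600e-04; σ = Eε = 102000 · -7.5600e-04 = -77.11 MPa.

-77.1 MPa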